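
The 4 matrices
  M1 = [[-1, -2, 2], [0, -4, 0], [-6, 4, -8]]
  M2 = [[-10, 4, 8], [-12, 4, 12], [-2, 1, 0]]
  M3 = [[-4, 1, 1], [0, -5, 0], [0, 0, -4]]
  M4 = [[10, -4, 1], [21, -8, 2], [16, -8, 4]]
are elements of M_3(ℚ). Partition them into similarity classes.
Characteristic polynomials: χ_{M1} = (x + 4)^2(x + 5), χ_{M2} = (x + 2)^3, χ_{M3} = (x + 4)^2(x + 5), χ_{M4} = (x - 2)^3.

{M1}: invariant factors x + 4, (x + 4)(x + 5).

{M2}: invariant factors x + 2, (x + 2)^2.

{M3}: invariant factors (x + 4)^2(x + 5).

{M4}: invariant factors (x - 2)^3.

Matrices are similar if and only if their invariant-factor lists agree; the partition into similarity classes is {M1}, {M2}, {M3}, {M4}.

4 classes: {M1}, {M2}, {M3}, {M4}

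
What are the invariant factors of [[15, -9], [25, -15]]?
x^2

The Jordan structure of A has elementary divisors x^2. Arranging the block sizes at each eigenvalue in decreasing order and taking row products gives the invariant factors.

Invariant factors (smallest first, each dividing the next): x^2.

Check: the last factor x^2 is the minimal polynomial, and the product x^2 is the characteristic polynomial.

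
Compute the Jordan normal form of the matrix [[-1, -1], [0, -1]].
J = [[-1, 1], [0, -1]]

The characteristic polynomial is det(xI - A) = (x + 1)^2, so the eigenvalues are -1 (algebraic multiplicity 2).

For λ = -1: rank(A + I) = 1, rank((A + I)^2) = 0. The eigenspace has dimension 2 - 1 = 1, so there is 1 Jordan block; the rank sequence gives block sizes [2].

Assembling the blocks gives the Jordan form J above.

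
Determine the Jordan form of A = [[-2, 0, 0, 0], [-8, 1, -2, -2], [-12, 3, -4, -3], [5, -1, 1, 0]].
J = [[-2, 0, 0, 0], [0, -1, 1, 0], [0, 0, -1, 0], [0, 0, 0, -1]]

The characteristic polynomial is det(xI - A) = (x + 1)^3(x + 2), so the eigenvalues are -2 (algebraic multiplicity 1), -1 (algebraic multiplicity 3).

For λ = -2: algebraic multiplicity 1 gives one 1×1 block.

For λ = -1: rank(A + I) = 2, rank((A + I)^2) = 1. The eigenspace has dimension 4 - 2 = 2, so there are 2 Jordan blocks; the rank sequence gives block sizes [2, 1].

Assembling the blocks gives the Jordan form J above.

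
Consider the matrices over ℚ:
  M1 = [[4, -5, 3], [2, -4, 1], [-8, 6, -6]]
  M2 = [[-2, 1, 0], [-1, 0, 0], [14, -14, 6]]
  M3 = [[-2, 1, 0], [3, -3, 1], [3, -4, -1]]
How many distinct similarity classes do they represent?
Characteristic polynomials: χ_{M1} = (x + 2)^3, χ_{M2} = (x - 6)(x + 1)^2, χ_{M3} = (x + 2)^3.

{M1, M3}: invariant factors (x + 2)^3.

{M2}: invariant factors (x - 6)(x + 1)^2.

Matrices are similar if and only if their invariant-factor lists agree; the partition into similarity classes is {M1, M3}, {M2}.

2 classes: {M1, M3}, {M2}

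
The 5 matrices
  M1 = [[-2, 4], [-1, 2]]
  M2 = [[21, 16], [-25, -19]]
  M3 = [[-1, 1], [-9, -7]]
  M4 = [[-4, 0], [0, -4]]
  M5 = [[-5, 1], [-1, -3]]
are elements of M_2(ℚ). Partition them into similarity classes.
4 classes: {M1}, {M2}, {M3, M5}, {M4}

Characteristic polynomials: χ_{M1} = x^2, χ_{M2} = (x - 1)^2, χ_{M3} = (x + 4)^2, χ_{M4} = (x + 4)^2, χ_{M5} = (x + 4)^2.

{M1}: invariant factors x^2.

{M2}: invariant factors (x - 1)^2.

{M3, M5}: invariant factors (x + 4)^2.

{M4}: invariant factors x + 4, x + 4.

Matrices are similar if and only if their invariant-factor lists agree; the partition into similarity classes is {M1}, {M2}, {M3, M5}, {M4}.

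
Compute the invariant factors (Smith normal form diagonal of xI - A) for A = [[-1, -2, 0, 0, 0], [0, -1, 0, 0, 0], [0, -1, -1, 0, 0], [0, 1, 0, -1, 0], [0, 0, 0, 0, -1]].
The Jordan structure of A has elementary divisors (x + 1)^2, (x + 1), (x + 1), (x + 1). Arranging the block sizes at each eigenvalue in decreasing order and taking row products gives the invariant factors.

Invariant factors (smallest first, each dividing the next): x + 1, x + 1, x + 1, (x + 1)^2.

Check: the last factor (x + 1)^2 is the minimal polynomial, and the product (x + 1)^5 is the characteristic polynomial.

x + 1, x + 1, x + 1, (x + 1)^2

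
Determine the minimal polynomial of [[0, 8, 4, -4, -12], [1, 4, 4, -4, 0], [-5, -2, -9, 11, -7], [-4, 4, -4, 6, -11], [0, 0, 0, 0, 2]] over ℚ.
m_A(x) = x^2(x - 2)^2(x + 1)

The characteristic polynomial factors as x^2(x - 2)^2(x + 1). The minimal polynomial is ∏(x - λ)^{k_λ} where k_λ is the size of the largest Jordan block at λ.

For λ = -1: rank(A + I) = 4, and the largest Jordan block has size 1 (the smallest k with rank((A + I)^k) = rank((A + I)^(k+1))).
For λ = 0: rank(A) = 4, and the largest Jordan block has size 2 (the smallest k with rank(A^k) = rank(A^(k+1))).
For λ = 2: rank(A - 2I) = 4, and the largest Jordan block has size 2 (the smallest k with rank((A - 2I)^k) = rank((A - 2I)^(k+1))).

So m_A(x) = x^2(x - 2)^2(x + 1).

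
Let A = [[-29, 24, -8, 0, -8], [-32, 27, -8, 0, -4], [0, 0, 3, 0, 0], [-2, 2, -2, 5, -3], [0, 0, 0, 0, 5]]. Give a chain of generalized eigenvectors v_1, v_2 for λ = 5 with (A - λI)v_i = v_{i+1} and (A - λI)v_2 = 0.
v_1 = [[4, 6, 0, -1, 1]]^T, v_2 = [[0, 0, 0, 1, 0]]^T

We seek v_1 ∈ ker((A - 5I)^2) \ ker(A - 5I), then set v_{i+1} = (A - 5I) v_i.

One such chain is v_1 = [[4, 6, 0, -1, 1]]^T, v_2 = [[0, 0, 0, 1, 0]]^T. Check: (A - 5I) v_2 = [[0, 0, 0, 0, 0]]^T = 0.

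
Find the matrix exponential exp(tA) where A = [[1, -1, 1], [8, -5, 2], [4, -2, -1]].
e^{tA} = [[(2*t + 1)*e^{-t}, -t*e^{-t}, t*e^{-t}], [2*((2*t + 1)*e^{2*t} - 1)*e^{-3*t}, -2*t*e^{-t} + e^{-3*t}, 2*t*e^{-t}], [2*e^{-t} - 2*e^{-3*t}, (1 - e^{2*t})*e^{-3*t}, e^{-t}]]

A has Jordan form J = [[-3, 0, 0], [0, -1, 1], [0, 0, -1]] with A = PJP^{-1}, so e^{tA} = P e^{tJ} P^{-1}.

For a Jordan block J_k(λ), e^{tJ_k(λ)} = e^{λt} · (I + tN + t^2 N^2/2! + ... + t^{k-1} N^{k-1}/(k-1)!) where N is the nilpotent superdiagonal part.

Assembling the blocks and conjugating back gives the entries of e^{tA} as shown above.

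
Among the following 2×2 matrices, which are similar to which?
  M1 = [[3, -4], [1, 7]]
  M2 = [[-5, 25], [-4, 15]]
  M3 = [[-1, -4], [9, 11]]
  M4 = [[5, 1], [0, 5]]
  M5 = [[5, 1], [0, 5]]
Characteristic polynomials: χ_{M1} = (x - 5)^2, χ_{M2} = (x - 5)^2, χ_{M3} = (x - 5)^2, χ_{M4} = (x - 5)^2, χ_{M5} = (x - 5)^2.

{M1, M2, M3, M4, M5}: invariant factors (x - 5)^2.

Matrices are similar if and only if their invariant-factor lists agree; the partition into similarity classes is {M1, M2, M3, M4, M5}.

1 class: {M1, M2, M3, M4, M5}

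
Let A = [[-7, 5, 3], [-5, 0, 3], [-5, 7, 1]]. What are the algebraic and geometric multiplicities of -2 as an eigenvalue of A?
The characteristic polynomial is (x + 2)^3, so the factor x + 2 appears with exponent 3: the algebraic multiplicity is 3.

rank(A + 2I) = 2, so the eigenspace has dimension 3 - 2 = 1: the geometric multiplicity is 1.

Since 1 < 3, A is not diagonalizable.

algebraic multiplicity 3, geometric multiplicity 1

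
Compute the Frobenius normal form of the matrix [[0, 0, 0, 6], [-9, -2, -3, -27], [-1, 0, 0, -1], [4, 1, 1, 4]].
R = [[0, 0, 0, 6], [1, 0, 0, -11], [0, 1, 0, 4], [0, 0, 1, 2]]

The invariant factors of A (the non-unit diagonal entries of the Smith normal form of xI - A over ℚ[x]) are (x - 2)(x - 1)(x^2 + x - 3), each dividing the next. The characteristic polynomial is their product, (x - 2)(x - 1)(x^2 + x - 3).

The rational canonical form is the block-diagonal matrix of companion matrices C(f_i):
R = [[0, 0, 0, 6], [1, 0, 0, -11], [0, 1, 0, 4], [0, 0, 1, 2]].

Note the characteristic polynomial does not split into linear factors over ℚ, so A has no Jordan form over ℚ; the rational canonical form exists over any field.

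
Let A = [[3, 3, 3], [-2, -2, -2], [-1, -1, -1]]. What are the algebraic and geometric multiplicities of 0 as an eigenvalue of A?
The characteristic polynomial is x^3, so the factor x appears with exponent 3: the algebraic multiplicity is 3.

rank(A) = 1, so the eigenspace has dimension 3 - 1 = 2: the geometric multiplicity is 2.

Since 2 < 3, A is not diagonalizable.

algebraic multiplicity 3, geometric multiplicity 2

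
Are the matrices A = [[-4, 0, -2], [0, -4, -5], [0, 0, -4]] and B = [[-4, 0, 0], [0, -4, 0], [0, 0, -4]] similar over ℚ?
No.

Both have characteristic polynomial (x + 4)^3, but the minimal polynomial of A is (x + 4)^2 while the minimal polynomial of B is x + 4. The minimal polynomial is a similarity invariant, so A and B are not similar.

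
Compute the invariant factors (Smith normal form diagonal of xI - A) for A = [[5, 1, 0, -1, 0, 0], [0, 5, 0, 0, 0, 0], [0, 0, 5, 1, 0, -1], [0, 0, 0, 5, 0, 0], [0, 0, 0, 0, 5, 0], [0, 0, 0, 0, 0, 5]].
x - 5, x - 5, (x - 5)^2, (x - 5)^2

The Jordan structure of A has elementary divisors (x - 5)^2, (x - 5)^2, (x - 5), (x - 5). Arranging the block sizes at each eigenvalue in decreasing order and taking row products gives the invariant factors.

Invariant factors (smallest first, each dividing the next): x - 5, x - 5, (x - 5)^2, (x - 5)^2.

Check: the last factor (x - 5)^2 is the minimal polynomial, and the product (x - 5)^6 is the characteristic polynomial.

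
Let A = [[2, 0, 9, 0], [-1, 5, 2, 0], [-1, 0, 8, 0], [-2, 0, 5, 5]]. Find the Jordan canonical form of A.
The characteristic polynomial is det(xI - A) = (x - 5)^4, so the eigenvalues are 5 (algebraic multiplicity 4).

For λ = 5: rank(A - 5I) = 2, rank((A - 5I)^2) = 1, rank((A - 5I)^3) = 0. The eigenspace has dimension 4 - 2 = 2, so there are 2 Jordan blocks; the rank sequence gives block sizes [3, 1].

Assembling the blocks gives the Jordan form J above.

J = [[5, 1, 0, 0], [0, 5, 1, 0], [0, 0, 5, 0], [0, 0, 0, 5]]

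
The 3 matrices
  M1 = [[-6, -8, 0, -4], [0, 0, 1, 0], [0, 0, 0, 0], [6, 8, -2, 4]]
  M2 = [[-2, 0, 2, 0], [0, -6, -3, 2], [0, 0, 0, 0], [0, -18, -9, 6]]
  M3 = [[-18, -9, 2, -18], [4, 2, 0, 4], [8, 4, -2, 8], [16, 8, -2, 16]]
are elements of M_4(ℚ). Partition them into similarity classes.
Characteristic polynomials: χ_{M1} = x^3(x + 2), χ_{M2} = x^3(x + 2), χ_{M3} = x^3(x + 2).

{M1, M2, M3}: invariant factors x, x^2(x + 2).

Matrices are similar if and only if their invariant-factor lists agree; the partition into similarity classes is {M1, M2, M3}.

1 class: {M1, M2, M3}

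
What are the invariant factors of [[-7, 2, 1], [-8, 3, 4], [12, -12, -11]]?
The Jordan structure of A has elementary divisors (x + 5)^2, (x + 5). Arranging the block sizes at each eigenvalue in decreasing order and taking row products gives the invariant factors.

Invariant factors (smallest first, each dividing the next): x + 5, (x + 5)^2.

Check: the last factor (x + 5)^2 is the minimal polynomial, and the product (x + 5)^3 is the characteristic polynomial.

x + 5, (x + 5)^2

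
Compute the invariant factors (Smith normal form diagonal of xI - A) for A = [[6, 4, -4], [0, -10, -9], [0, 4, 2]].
(x - 6)(x + 4)^2

The Jordan structure of A has elementary divisors (x + 4)^2, (x - 6). Arranging the block sizes at each eigenvalue in decreasing order and taking row products gives the invariant factors.

Invariant factors (smallest first, each dividing the next): (x - 6)(x + 4)^2.

Check: the last factor (x - 6)(x + 4)^2 is the minimal polynomial, and the product (x - 6)(x + 4)^2 is the characteristic polynomial.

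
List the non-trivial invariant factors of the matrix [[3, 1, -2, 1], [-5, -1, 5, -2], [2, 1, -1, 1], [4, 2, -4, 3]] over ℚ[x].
x - 1, (x - 1)^3

The Jordan structure of A has elementary divisors (x - 1)^3, (x - 1). Arranging the block sizes at each eigenvalue in decreasing order and taking row products gives the invariant factors.

Invariant factors (smallest first, each dividing the next): x - 1, (x - 1)^3.

Check: the last factor (x - 1)^3 is the minimal polynomial, and the product (x - 1)^4 is the characteristic polynomial.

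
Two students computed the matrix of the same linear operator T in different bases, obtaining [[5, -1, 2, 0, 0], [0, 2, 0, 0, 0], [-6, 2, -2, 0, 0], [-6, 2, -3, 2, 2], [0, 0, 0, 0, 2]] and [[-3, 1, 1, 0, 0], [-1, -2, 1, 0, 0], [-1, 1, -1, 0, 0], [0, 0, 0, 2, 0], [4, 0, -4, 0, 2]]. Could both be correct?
No.

trace(A) = 9 but trace(B) = -2. The trace is a similarity invariant, so A and B are not similar.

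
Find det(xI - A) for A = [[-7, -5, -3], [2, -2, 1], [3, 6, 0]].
χ_A(x) = (x + 3)^3

xI - A = [[x + 7, 5, 3], [-2, x + 2, -1], [-3, -6, x]].

Expanding det(xI - A) along the first row:
det(xI - A) = + (x + 7)·det([[x + 2, -1], [-6, x]]) - (5)·det([[-2, -1], [-3, x]]) + (3)·det([[-2, x + 2], [-3, -6]]).

Evaluating gives χ_A(x) = x^3 + 9x^2 + 27x + 27 = (x + 3)^3.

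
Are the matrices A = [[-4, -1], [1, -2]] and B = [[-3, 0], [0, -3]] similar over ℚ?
Both have characteristic polynomial (x + 3)^2, but the minimal polynomial of A is (x + 3)^2 while the minimal polynomial of B is x + 3. The minimal polynomial is a similarity invariant, so A and B are not similar.

No.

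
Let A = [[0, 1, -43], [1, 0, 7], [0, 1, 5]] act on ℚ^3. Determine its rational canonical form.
The invariant factors of A (the non-unit diagonal entries of the Smith normal form of xI - A over ℚ[x]) are (x - 4)^2(x + 3), each dividing the next. The characteristic polynomial is their product, (x - 4)^2(x + 3).

The rational canonical form is the block-diagonal matrix of companion matrices C(f_i):
R = [[0, 0, -48], [1, 0, 8], [0, 1, 5]].

R = [[0, 0, -48], [1, 0, 8], [0, 1, 5]]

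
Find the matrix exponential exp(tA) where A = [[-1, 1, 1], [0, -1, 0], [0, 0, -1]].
A has Jordan form J = [[-1, 1, 0], [0, -1, 0], [0, 0, -1]] with A = PJP^{-1}, so e^{tA} = P e^{tJ} P^{-1}.

For a Jordan block J_k(λ), e^{tJ_k(λ)} = e^{λt} · (I + tN + t^2 N^2/2! + ... + t^{k-1} N^{k-1}/(k-1)!) where N is the nilpotent superdiagonal part.

Assembling the blocks and conjugating back gives the entries of e^{tA} as shown above.

e^{tA} = [[e^{-t}, t*e^{-t}, t*e^{-t}], [0, e^{-t}, 0], [0, 0, e^{-t}]]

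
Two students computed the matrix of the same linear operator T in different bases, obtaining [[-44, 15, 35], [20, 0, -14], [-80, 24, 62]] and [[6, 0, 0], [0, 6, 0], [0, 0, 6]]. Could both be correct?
Both have characteristic polynomial (x - 6)^3, but the minimal polynomial of A is (x - 6)^2 while the minimal polynomial of B is x - 6. The minimal polynomial is a similarity invariant, so A and B are not similar.

No.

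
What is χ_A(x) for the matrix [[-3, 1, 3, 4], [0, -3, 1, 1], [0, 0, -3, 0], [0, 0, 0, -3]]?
xI - A = [[x + 3, -1, -3, -4], [0, x + 3, -1, -1], [0, 0, x + 3, 0], [0, 0, 0, x + 3]].

Expanding det(xI - A) along the first row:
det(xI - A) = + (x + 3)·det([[x + 3, -1, -1], [0, x + 3, 0], [0, 0, x + 3]]) - (-1)·det([[0, -1, -1], [0, x + 3, 0], [0, 0, x + 3]]) + (-3)·det([[0, x + 3, -1], [0, 0, 0], [0, 0, x + 3]]) - (-4)·det([[0, x + 3, -1], [0, 0, x + 3], [0, 0, 0]]).

Evaluating gives χ_A(x) = x^4 + 12x^3 + 54x^2 + 108x + 81 = (x + 3)^4.

χ_A(x) = (x + 3)^4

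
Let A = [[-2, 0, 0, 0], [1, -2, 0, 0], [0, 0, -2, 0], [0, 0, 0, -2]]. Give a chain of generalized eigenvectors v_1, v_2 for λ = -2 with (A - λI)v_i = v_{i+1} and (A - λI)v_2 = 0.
v_1 = [[1, 0, 0, 0]]^T, v_2 = [[0, 1, 0, 0]]^T

We seek v_1 ∈ ker((A + 2I)^2) \ ker(A + 2I), then set v_{i+1} = (A + 2I) v_i.

One such chain is v_1 = [[1, 0, 0, 0]]^T, v_2 = [[0, 1, 0, 0]]^T. Check: (A + 2I) v_2 = [[0, 0, 0, 0]]^T = 0.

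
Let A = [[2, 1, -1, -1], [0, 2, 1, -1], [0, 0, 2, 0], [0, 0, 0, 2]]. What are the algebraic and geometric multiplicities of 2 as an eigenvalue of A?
algebraic multiplicity 4, geometric multiplicity 2

The characteristic polynomial is (x - 2)^4, so the factor x - 2 appears with exponent 4: the algebraic multiplicity is 4.

rank(A - 2I) = 2, so the eigenspace has dimension 4 - 2 = 2: the geometric multiplicity is 2.

Since 2 < 4, A is not diagonalizable.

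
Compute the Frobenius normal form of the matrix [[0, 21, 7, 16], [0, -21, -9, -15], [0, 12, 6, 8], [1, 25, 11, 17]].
R = [[0, 0, 0, 6], [1, 0, 0, -7], [0, 1, 0, 2], [0, 0, 1, 2]]

The invariant factors of A (the non-unit diagonal entries of the Smith normal form of xI - A over ℚ[x]) are (x - 2)(x^3 - 2x + 3), each dividing the next. The characteristic polynomial is their product, (x - 2)(x^3 - 2x + 3).

The rational canonical form is the block-diagonal matrix of companion matrices C(f_i):
R = [[0, 0, 0, 6], [1, 0, 0, -7], [0, 1, 0, 2], [0, 0, 1, 2]].

Note the characteristic polynomial does not split into linear factors over ℚ, so A has no Jordan form over ℚ; the rational canonical form exists over any field.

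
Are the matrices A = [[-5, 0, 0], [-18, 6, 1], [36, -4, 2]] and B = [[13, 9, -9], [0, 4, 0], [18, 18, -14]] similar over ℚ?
No.

Both have characteristic polynomial (x - 4)^2(x + 5), but the minimal polynomial of A is (x - 4)^2(x + 5) while the minimal polynomial of B is (x - 4)(x + 5). The minimal polynomial is a similarity invariant, so A and B are not similar.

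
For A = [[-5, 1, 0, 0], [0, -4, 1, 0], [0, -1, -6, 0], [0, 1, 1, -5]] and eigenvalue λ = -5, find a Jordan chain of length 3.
v_1 = [[-1, 0, 1, -2]]^T, v_2 = [[0, 1, -1, 1]]^T, v_3 = [[1, 0, 0, 0]]^T

We seek v_1 ∈ ker((A + 5I)^3) \ ker((A + 5I)^2), then set v_{i+1} = (A + 5I) v_i.

One such chain is v_1 = [[-1, 0, 1, -2]]^T, v_2 = [[0, 1, -1, 1]]^T, v_3 = [[1, 0, 0, 0]]^T. Check: (A + 5I) v_3 = [[0, 0, 0, 0]]^T = 0.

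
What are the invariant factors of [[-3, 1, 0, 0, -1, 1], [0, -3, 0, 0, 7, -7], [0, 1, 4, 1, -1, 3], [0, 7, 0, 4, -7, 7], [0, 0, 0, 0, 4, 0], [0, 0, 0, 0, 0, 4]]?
x - 4, x - 4, (x - 4)^2(x + 3)^2

The Jordan structure of A has elementary divisors (x + 3)^2, (x - 4)^2, (x - 4), (x - 4). Arranging the block sizes at each eigenvalue in decreasing order and taking row products gives the invariant factors.

Invariant factors (smallest first, each dividing the next): x - 4, x - 4, (x - 4)^2(x + 3)^2.

Check: the last factor (x - 4)^2(x + 3)^2 is the minimal polynomial, and the product (x - 4)^4(x + 3)^2 is the characteristic polynomial.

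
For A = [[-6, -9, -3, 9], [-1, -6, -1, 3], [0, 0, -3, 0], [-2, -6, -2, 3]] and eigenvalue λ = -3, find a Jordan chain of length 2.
v_1 = [[2, 1, 0, 2]]^T, v_2 = [[3, 1, 0, 2]]^T

We seek v_1 ∈ ker((A + 3I)^2) \ ker(A + 3I), then set v_{i+1} = (A + 3I) v_i.

One such chain is v_1 = [[2, 1, 0, 2]]^T, v_2 = [[3, 1, 0, 2]]^T. Check: (A + 3I) v_2 = [[0, 0, 0, 0]]^T = 0.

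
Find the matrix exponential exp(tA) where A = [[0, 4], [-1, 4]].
e^{tA} = [[(1 - 2*t)*e^{2*t}, 4*t*e^{2*t}], [-t*e^{2*t}, (2*t + 1)*e^{2*t}]]

A has Jordan form J = [[2, 1], [0, 2]] with A = PJP^{-1}, so e^{tA} = P e^{tJ} P^{-1}.

For a Jordan block J_k(λ), e^{tJ_k(λ)} = e^{λt} · (I + tN + t^2 N^2/2! + ... + t^{k-1} N^{k-1}/(k-1)!) where N is the nilpotent superdiagonal part.

Assembling the blocks and conjugating back gives the entries of e^{tA} as shown above.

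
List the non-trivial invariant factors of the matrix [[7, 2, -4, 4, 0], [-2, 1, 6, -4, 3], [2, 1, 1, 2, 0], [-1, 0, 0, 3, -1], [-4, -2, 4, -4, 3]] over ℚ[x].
The Jordan structure of A has elementary divisors (x - 3)^3, (x - 3)^2. Arranging the block sizes at each eigenvalue in decreasing order and taking row products gives the invariant factors.

Invariant factors (smallest first, each dividing the next): (x - 3)^2, (x - 3)^3.

Check: the last factor (x - 3)^3 is the minimal polynomial, and the product (x - 3)^5 is the characteristic polynomial.

(x - 3)^2, (x - 3)^3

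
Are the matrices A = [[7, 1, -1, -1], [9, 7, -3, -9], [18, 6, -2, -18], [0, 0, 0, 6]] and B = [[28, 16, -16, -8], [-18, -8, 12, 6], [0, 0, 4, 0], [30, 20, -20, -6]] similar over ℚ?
No.

Both have characteristic polynomial (x - 6)(x - 4)^3, but the minimal polynomial of A is (x - 6)(x - 4)^2 while the minimal polynomial of B is (x - 6)(x - 4). The minimal polynomial is a similarity invariant, so A and B are not similar.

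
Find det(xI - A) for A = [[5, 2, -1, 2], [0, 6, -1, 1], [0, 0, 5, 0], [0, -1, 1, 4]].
xI - A = [[x - 5, -2, 1, -2], [0, x - 6, 1, -1], [0, 0, x - 5, 0], [0, 1, -1, x - 4]].

Expanding det(xI - A) along the first row:
det(xI - A) = + (x - 5)·det([[x - 6, 1, -1], [0, x - 5, 0], [1, -1, x - 4]]) - (-2)·det([[0, 1, -1], [0, x - 5, 0], [0, -1, x - 4]]) + (1)·det([[0, x - 6, -1], [0, 0, 0], [0, 1, x - 4]]) - (-2)·det([[0, x - 6, 1], [0, 0, x - 5], [0, 1, -1]]).

Evaluating gives χ_A(x) = x^4 - 20x^3 + 150x^2 - 500x + 625 = (x - 5)^4.

χ_A(x) = (x - 5)^4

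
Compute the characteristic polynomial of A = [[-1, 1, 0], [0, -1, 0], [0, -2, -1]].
χ_A(x) = (x + 1)^3

xI - A = [[x + 1, -1, 0], [0, x + 1, 0], [0, 2, x + 1]].

Expanding det(xI - A) along the first row:
det(xI - A) = + (x + 1)·det([[x + 1, 0], [2, x + 1]]) - (-1)·det([[0, 0], [0, x + 1]]) + (0)·det([[0, x + 1], [0, 2]]).

Evaluating gives χ_A(x) = x^3 + 3x^2 + 3x + 1 = (x + 1)^3.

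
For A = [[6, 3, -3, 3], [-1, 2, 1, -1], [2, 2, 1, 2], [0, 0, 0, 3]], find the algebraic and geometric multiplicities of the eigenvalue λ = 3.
The characteristic polynomial is (x - 3)^4, so the factor x - 3 appears with exponent 4: the algebraic multiplicity is 4.

rank(A - 3I) = 1, so the eigenspace has dimension 4 - 1 = 3: the geometric multiplicity is 3.

Since 3 < 4, A is not diagonalizable.

algebraic multiplicity 4, geometric multiplicity 3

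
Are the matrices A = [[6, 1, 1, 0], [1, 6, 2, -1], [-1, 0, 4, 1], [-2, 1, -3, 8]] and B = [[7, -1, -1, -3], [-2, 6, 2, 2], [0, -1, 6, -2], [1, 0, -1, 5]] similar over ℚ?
Yes.

Two matrices over a field are similar if and only if they have the same invariant factors.

Both A and B have characteristic polynomial (x - 6)^4 and minimal polynomial (x - 6)^2. Computing further, both have invariant factors (x - 6)^2, (x - 6)^2. Hence A and B are similar.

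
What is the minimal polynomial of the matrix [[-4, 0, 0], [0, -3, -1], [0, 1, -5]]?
m_A(x) = (x + 4)^2

The characteristic polynomial factors as (x + 4)^3. The minimal polynomial is ∏(x - λ)^{k_λ} where k_λ is the size of the largest Jordan block at λ.

For λ = -4: rank(A + 4I) = 1, and the largest Jordan block has size 2 (the smallest k with rank((A + 4I)^k) = rank((A + 4I)^(k+1))).

So m_A(x) = (x + 4)^2.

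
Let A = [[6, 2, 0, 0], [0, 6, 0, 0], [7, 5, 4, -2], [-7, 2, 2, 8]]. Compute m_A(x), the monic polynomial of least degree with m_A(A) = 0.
m_A(x) = (x - 6)^2

The characteristic polynomial factors as (x - 6)^4. The minimal polynomial is ∏(x - λ)^{k_λ} where k_λ is the size of the largest Jordan block at λ.

For λ = 6: rank(A - 6I) = 2, and the largest Jordan block has size 2 (the smallest k with rank((A - 6I)^k) = rank((A - 6I)^(k+1))).

So m_A(x) = (x - 6)^2.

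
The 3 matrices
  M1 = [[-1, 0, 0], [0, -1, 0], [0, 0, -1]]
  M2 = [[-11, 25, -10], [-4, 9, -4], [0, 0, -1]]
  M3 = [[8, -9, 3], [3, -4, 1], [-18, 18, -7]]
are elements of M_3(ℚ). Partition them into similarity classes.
2 classes: {M1}, {M2, M3}

Characteristic polynomials: χ_{M1} = (x + 1)^3, χ_{M2} = (x + 1)^3, χ_{M3} = (x + 1)^3.

{M1}: invariant factors x + 1, x + 1, x + 1.

{M2, M3}: invariant factors x + 1, (x + 1)^2.

Matrices are similar if and only if their invariant-factor lists agree; the partition into similarity classes is {M1}, {M2, M3}.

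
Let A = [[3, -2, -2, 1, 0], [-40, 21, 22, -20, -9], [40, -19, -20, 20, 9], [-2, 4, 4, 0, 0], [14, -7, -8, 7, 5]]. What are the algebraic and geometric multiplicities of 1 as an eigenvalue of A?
The characteristic polynomial is (x - 2)^4(x - 1), so the factor x - 1 appears with exponent 1: the algebraic multiplicity is 1.

rank(A - I) = 4, so the eigenspace has dimension 5 - 4 = 1: the geometric multiplicity is 1.

algebraic multiplicity 1, geometric multiplicity 1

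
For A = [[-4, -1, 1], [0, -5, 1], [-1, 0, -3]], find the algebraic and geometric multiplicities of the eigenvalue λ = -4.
algebraic multiplicity 3, geometric multiplicity 1

The characteristic polynomial is (x + 4)^3, so the factor x + 4 appears with exponent 3: the algebraic multiplicity is 3.

rank(A + 4I) = 2, so the eigenspace has dimension 3 - 2 = 1: the geometric multiplicity is 1.

Since 1 < 3, A is not diagonalizable.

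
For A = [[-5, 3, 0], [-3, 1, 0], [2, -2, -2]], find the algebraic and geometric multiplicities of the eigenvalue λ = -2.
The characteristic polynomial is (x + 2)^3, so the factor x + 2 appears with exponent 3: the algebraic multiplicity is 3.

rank(A + 2I) = 1, so the eigenspace has dimension 3 - 1 = 2: the geometric multiplicity is 2.

Since 2 < 3, A is not diagonalizable.

algebraic multiplicity 3, geometric multiplicity 2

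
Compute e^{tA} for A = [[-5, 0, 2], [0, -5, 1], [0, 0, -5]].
A has Jordan form J = [[-5, 1, 0], [0, -5, 0], [0, 0, -5]] with A = PJP^{-1}, so e^{tA} = P e^{tJ} P^{-1}.

For a Jordan block J_k(λ), e^{tJ_k(λ)} = e^{λt} · (I + tN + t^2 N^2/2! + ... + t^{k-1} N^{k-1}/(k-1)!) where N is the nilpotent superdiagonal part.

Assembling the blocks and conjugating back gives the entries of e^{tA} as shown above.

e^{tA} = [[e^{-5*t}, 0, 2*t*e^{-5*t}], [0, e^{-5*t}, t*e^{-5*t}], [0, 0, e^{-5*t}]]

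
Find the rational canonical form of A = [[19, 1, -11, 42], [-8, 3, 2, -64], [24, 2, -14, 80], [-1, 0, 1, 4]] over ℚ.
The invariant factors of A (the non-unit diagonal entries of the Smith normal form of xI - A over ℚ[x]) are x - 6, (x - 6)(x - 5)(x + 5), each dividing the next. The characteristic polynomial is their product, (x - 6)^2(x - 5)(x + 5).

The rational canonical form is the block-diagonal matrix of companion matrices C(f_i):
R = [[6, 0, 0, 0], [0, 0, 0, -150], [0, 1, 0, 25], [0, 0, 1, 6]].

R = [[6, 0, 0, 0], [0, 0, 0, -150], [0, 1, 0, 25], [0, 0, 1, 6]]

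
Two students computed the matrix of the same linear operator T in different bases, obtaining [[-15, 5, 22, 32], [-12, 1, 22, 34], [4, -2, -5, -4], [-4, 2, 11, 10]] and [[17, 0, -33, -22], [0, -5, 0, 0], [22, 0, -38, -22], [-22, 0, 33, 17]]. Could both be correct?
Both have characteristic polynomial (x - 6)(x + 5)^3, but the minimal polynomial of A is (x - 6)(x + 5)^2 while the minimal polynomial of B is (x - 6)(x + 5). The minimal polynomial is a similarity invariant, so A and B are not similar.

No.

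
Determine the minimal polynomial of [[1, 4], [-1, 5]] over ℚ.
The characteristic polynomial factors as (x - 3)^2. The minimal polynomial is ∏(x - λ)^{k_λ} where k_λ is the size of the largest Jordan block at λ.

For λ = 3: rank(A - 3I) = 1, and the largest Jordan block has size 2 (the smallest k with rank((A - 3I)^k) = rank((A - 3I)^(k+1))).

So m_A(x) = (x - 3)^2.

m_A(x) = (x - 3)^2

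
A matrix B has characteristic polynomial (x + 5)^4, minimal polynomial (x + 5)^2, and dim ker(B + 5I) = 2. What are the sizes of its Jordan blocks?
Jordan blocks: (-5, 2), (-5, 2)

λ = -5: algebraic multiplicity 4 (exponent in χ_B), largest block size 2 (exponent in m_B), 2 blocks (geometric multiplicity). These force block sizes [2, 2].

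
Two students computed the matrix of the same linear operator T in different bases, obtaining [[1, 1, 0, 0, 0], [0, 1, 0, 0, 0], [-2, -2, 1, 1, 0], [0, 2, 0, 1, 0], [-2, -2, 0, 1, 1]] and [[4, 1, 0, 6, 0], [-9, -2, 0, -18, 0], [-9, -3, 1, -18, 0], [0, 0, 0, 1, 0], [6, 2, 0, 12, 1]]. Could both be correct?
Both have characteristic polynomial (x - 1)^5 and minimal polynomial (x - 1)^2. But rank(A - I) = 2 for A while rank(B - I) = 1 for B, so the number of Jordan blocks at λ = 1 differs. A and B are not similar.

No.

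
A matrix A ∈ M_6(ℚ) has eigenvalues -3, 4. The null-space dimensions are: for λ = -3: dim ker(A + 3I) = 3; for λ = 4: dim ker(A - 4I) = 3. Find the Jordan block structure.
λ = -3: successive nullity increments [3] count blocks of size ≥ k; block sizes are [1, 1, 1].
λ = 4: successive nullity increments [3] count blocks of size ≥ k; block sizes are [1, 1, 1].

Jordan blocks: (-3, 1), (-3, 1), (-3, 1), (4, 1), (4, 1), (4, 1)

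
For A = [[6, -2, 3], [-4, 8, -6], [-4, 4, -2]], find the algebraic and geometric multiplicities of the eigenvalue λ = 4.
The characteristic polynomial is (x - 4)^3, so the factor x - 4 appears with exponent 3: the algebraic multiplicity is 3.

rank(A - 4I) = 1, so the eigenspace has dimension 3 - 1 = 2: the geometric multiplicity is 2.

Since 2 < 3, A is not diagonalizable.

algebraic multiplicity 3, geometric multiplicity 2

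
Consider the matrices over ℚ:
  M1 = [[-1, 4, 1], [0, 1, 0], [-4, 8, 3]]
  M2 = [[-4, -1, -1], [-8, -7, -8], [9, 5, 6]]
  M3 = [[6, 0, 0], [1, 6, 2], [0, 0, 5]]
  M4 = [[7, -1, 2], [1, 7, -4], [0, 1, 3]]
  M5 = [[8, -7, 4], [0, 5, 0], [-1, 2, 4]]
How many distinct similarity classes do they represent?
Characteristic polynomials: χ_{M1} = (x - 1)^3, χ_{M2} = (x - 1)(x + 3)^2, χ_{M3} = (x - 6)^2(x - 5), χ_{M4} = (x - 6)^2(x - 5), χ_{M5} = (x - 6)^2(x - 5).

{M1}: invariant factors x - 1, (x - 1)^2.

{M2}: invariant factors (x - 1)(x + 3)^2.

{M3, M4, M5}: invariant factors (x - 6)^2(x - 5).

Matrices are similar if and only if their invariant-factor lists agree; the partition into similarity classes is {M1}, {M2}, {M3, M4, M5}.

3 classes: {M1}, {M2}, {M3, M4, M5}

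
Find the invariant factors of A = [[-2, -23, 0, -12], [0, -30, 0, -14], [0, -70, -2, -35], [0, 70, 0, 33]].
The Jordan structure of A has elementary divisors (x + 2)^2, (x + 2), (x - 5). Arranging the block sizes at each eigenvalue in decreasing order and taking row products gives the invariant factors.

Invariant factors (smallest first, each dividing the next): x + 2, (x - 5)(x + 2)^2.

Check: the last factor (x - 5)(x + 2)^2 is the minimal polynomial, and the product (x - 5)(x + 2)^3 is the characteristic polynomial.

x + 2, (x - 5)(x + 2)^2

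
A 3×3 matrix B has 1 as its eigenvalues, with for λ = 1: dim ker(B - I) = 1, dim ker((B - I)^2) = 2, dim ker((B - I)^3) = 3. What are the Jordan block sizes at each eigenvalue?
Jordan blocks: (1, 3)

λ = 1: successive nullity increments [1, 1, 1] count blocks of size ≥ k; block sizes are [3].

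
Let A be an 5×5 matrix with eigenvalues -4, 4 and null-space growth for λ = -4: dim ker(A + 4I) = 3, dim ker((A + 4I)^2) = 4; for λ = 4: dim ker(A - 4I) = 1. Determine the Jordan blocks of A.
Jordan blocks: (-4, 2), (-4, 1), (-4, 1), (4, 1)

λ = -4: successive nullity increments [3, 1] count blocks of size ≥ k; block sizes are [2, 1, 1].
λ = 4: successive nullity increments [1] count blocks of size ≥ k; block sizes are [1].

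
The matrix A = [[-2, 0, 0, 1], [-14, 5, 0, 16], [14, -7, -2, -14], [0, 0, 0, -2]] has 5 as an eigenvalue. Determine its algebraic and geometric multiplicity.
algebraic multiplicity 1, geometric multiplicity 1

The characteristic polynomial is (x - 5)(x + 2)^3, so the factor x - 5 appears with exponent 1: the algebraic multiplicity is 1.

rank(A - 5I) = 3, so the eigenspace has dimension 4 - 3 = 1: the geometric multiplicity is 1.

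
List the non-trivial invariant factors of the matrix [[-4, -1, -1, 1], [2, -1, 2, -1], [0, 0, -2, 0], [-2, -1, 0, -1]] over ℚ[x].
(x + 2)^2, (x + 2)^2

The Jordan structure of A has elementary divisors (x + 2)^2, (x + 2)^2. Arranging the block sizes at each eigenvalue in decreasing order and taking row products gives the invariant factors.

Invariant factors (smallest first, each dividing the next): (x + 2)^2, (x + 2)^2.

Check: the last factor (x + 2)^2 is the minimal polynomial, and the product (x + 2)^4 is the characteristic polynomial.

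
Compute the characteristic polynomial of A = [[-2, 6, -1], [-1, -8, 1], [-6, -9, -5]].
xI - A = [[x + 2, -6, 1], [1, x + 8, -1], [6, 9, x + 5]].

Expanding det(xI - A) along the first row:
det(xI - A) = + (x + 2)·det([[x + 8, -1], [9, x + 5]]) - (-6)·det([[1, -1], [6, x + 5]]) + (1)·det([[1, x + 8], [6, 9]]).

Evaluating gives χ_A(x) = x^3 + 15x^2 + 75x + 125 = (x + 5)^3.

χ_A(x) = (x + 5)^3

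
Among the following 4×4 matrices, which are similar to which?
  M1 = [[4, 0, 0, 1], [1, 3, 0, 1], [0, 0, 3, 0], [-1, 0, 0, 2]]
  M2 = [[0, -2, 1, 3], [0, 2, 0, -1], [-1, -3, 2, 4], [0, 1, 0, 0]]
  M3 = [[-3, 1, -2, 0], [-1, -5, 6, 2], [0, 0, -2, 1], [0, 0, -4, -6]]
3 classes: {M1}, {M2}, {M3}

Characteristic polynomials: χ_{M1} = (x - 3)^4, χ_{M2} = (x - 1)^4, χ_{M3} = (x + 4)^4.

{M1}: invariant factors x - 3, x - 3, (x - 3)^2.

{M2}: invariant factors (x - 1)^2, (x - 1)^2.

{M3}: invariant factors (x + 4)^2, (x + 4)^2.

Matrices are similar if and only if their invariant-factor lists agree; the partition into similarity classes is {M1}, {M2}, {M3}.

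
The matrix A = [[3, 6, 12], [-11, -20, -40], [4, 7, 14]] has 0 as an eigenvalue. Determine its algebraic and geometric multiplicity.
algebraic multiplicity 2, geometric multiplicity 1

The characteristic polynomial is x^2(x + 3), so the factor x appears with exponent 2: the algebraic multiplicity is 2.

rank(A) = 2, so the eigenspace has dimension 3 - 2 = 1: the geometric multiplicity is 1.

Since 1 < 2, A is not diagonalizable.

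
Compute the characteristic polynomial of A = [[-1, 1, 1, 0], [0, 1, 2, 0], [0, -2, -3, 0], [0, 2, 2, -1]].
χ_A(x) = (x + 1)^4

xI - A = [[x + 1, -1, -1, 0], [0, x - 1, -2, 0], [0, 2, x + 3, 0], [0, -2, -2, x + 1]].

Expanding det(xI - A) along the first row:
det(xI - A) = + (x + 1)·det([[x - 1, -2, 0], [2, x + 3, 0], [-2, -2, x + 1]]) - (-1)·det([[0, -2, 0], [0, x + 3, 0], [0, -2, x + 1]]) + (-1)·det([[0, x - 1, 0], [0, 2, 0], [0, -2, x + 1]]) - (0)·det([[0, x - 1, -2], [0, 2, x + 3], [0, -2, -2]]).

Evaluating gives χ_A(x) = x^4 + 4x^3 + 6x^2 + 4x + 1 = (x + 1)^4.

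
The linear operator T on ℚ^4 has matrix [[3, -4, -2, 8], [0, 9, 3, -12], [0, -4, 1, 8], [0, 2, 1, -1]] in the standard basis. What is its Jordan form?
The characteristic polynomial is det(xI - A) = (x - 3)^4, so the eigenvalues are 3 (algebraic multiplicity 4).

For λ = 3: rank(A - 3I) = 1, rank((A - 3I)^2) = 0. The eigenspace has dimension 4 - 1 = 3, so there are 3 Jordan blocks; the rank sequence gives block sizes [2, 1, 1].

Assembling the blocks gives the Jordan form J above.

J = [[3, 1, 0, 0], [0, 3, 0, 0], [0, 0, 3, 0], [0, 0, 0, 3]]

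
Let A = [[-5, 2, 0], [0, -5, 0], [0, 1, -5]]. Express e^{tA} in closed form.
A has Jordan form J = [[-5, 1, 0], [0, -5, 0], [0, 0, -5]] with A = PJP^{-1}, so e^{tA} = P e^{tJ} P^{-1}.

For a Jordan block J_k(λ), e^{tJ_k(λ)} = e^{λt} · (I + tN + t^2 N^2/2! + ... + t^{k-1} N^{k-1}/(k-1)!) where N is the nilpotent superdiagonal part.

Assembling the blocks and conjugating back gives the entries of e^{tA} as shown above.

e^{tA} = [[e^{-5*t}, 2*t*e^{-5*t}, 0], [0, e^{-5*t}, 0], [0, t*e^{-5*t}, e^{-5*t}]]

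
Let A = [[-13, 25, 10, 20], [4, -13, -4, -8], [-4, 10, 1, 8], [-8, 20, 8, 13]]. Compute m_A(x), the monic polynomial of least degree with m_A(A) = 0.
The characteristic polynomial factors as (x + 3)^4. The minimal polynomial is ∏(x - λ)^{k_λ} where k_λ is the size of the largest Jordan block at λ.

For λ = -3: rank(A + 3I) = 1, and the largest Jordan block has size 2 (the smallest k with rank((A + 3I)^k) = rank((A + 3I)^(k+1))).

So m_A(x) = (x + 3)^2.

m_A(x) = (x + 3)^2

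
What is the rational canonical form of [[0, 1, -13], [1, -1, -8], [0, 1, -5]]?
R = [[0, 0, -8], [1, 0, -12], [0, 1, -6]]

The invariant factors of A (the non-unit diagonal entries of the Smith normal form of xI - A over ℚ[x]) are (x + 2)^3, each dividing the next. The characteristic polynomial is their product, (x + 2)^3.

The rational canonical form is the block-diagonal matrix of companion matrices C(f_i):
R = [[0, 0, -8], [1, 0, -12], [0, 1, -6]].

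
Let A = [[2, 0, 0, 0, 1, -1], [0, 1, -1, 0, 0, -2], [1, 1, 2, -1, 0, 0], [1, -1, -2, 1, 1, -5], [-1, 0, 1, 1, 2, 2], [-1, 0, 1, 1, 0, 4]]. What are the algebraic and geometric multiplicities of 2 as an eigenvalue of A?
The characteristic polynomial is (x - 2)^6, so the factor x - 2 appears with exponent 6: the algebraic multiplicity is 6.

rank(A - 2I) = 3, so the eigenspace has dimension 6 - 3 = 3: the geometric multiplicity is 3.

Since 3 < 6, A is not diagonalizable.

algebraic multiplicity 6, geometric multiplicity 3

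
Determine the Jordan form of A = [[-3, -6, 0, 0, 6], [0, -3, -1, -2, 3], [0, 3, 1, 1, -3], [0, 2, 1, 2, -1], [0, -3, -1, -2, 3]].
J = [[-3, 0, 0, 0, 0], [0, 0, 0, 0, 0], [0, 0, 1, 1, 0], [0, 0, 0, 1, 1], [0, 0, 0, 0, 1]]

The characteristic polynomial is det(xI - A) = x(x - 1)^3(x + 3), so the eigenvalues are -3 (algebraic multiplicity 1), 0 (algebraic multiplicity 1), 1 (algebraic multiplicity 3).

For λ = -3: algebraic multiplicity 1 gives one 1×1 block.

For λ = 0: algebraic multiplicity 1 gives one 1×1 block.

For λ = 1: rank(A - I) = 4, rank((A - I)^2) = 3, rank((A - I)^3) = 2. The eigenspace has dimension 5 - 4 = 1, so there is 1 Jordan block; the rank sequence gives block sizes [3].

Assembling the blocks gives the Jordan form J above.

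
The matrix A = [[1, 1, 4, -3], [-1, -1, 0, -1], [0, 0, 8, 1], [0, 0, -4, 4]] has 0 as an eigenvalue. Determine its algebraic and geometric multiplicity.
algebraic multiplicity 2, geometric multiplicity 1

The characteristic polynomial is x^2(x - 6)^2, so the factor x appears with exponent 2: the algebraic multiplicity is 2.

rank(A) = 3, so the eigenspace has dimension 4 - 3 = 1: the geometric multiplicity is 1.

Since 1 < 2, A is not diagonalizable.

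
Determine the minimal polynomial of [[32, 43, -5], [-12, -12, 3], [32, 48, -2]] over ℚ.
m_A(x) = (x - 6)^3

The characteristic polynomial factors as (x - 6)^3. The minimal polynomial is ∏(x - λ)^{k_λ} where k_λ is the size of the largest Jordan block at λ.

For λ = 6: rank(A - 6I) = 2, and the largest Jordan block has size 3 (the smallest k with rank((A - 6I)^k) = rank((A - 6I)^(k+1))).

So m_A(x) = (x - 6)^3.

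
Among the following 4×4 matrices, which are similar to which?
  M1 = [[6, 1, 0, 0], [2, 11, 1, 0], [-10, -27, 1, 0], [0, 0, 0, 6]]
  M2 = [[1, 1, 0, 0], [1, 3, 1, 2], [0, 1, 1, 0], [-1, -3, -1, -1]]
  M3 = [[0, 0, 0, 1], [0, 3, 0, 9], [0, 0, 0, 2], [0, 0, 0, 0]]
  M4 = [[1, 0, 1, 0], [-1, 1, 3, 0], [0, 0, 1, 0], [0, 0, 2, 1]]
Characteristic polynomials: χ_{M1} = (x - 6)^4, χ_{M2} = (x - 1)^4, χ_{M3} = x^3(x - 3), χ_{M4} = (x - 1)^4.

{M1}: invariant factors x - 6, (x - 6)^3.

{M2, M4}: invariant factors x - 1, (x - 1)^3.

{M3}: invariant factors x, x^2(x - 3).

Matrices are similar if and only if their invariant-factor lists agree; the partition into similarity classes is {M1}, {M2, M4}, {M3}.

3 classes: {M1}, {M2, M4}, {M3}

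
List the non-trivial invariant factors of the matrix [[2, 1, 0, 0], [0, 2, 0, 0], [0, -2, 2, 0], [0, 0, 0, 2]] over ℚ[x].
x - 2, x - 2, (x - 2)^2

The Jordan structure of A has elementary divisors (x - 2)^2, (x - 2), (x - 2). Arranging the block sizes at each eigenvalue in decreasing order and taking row products gives the invariant factors.

Invariant factors (smallest first, each dividing the next): x - 2, x - 2, (x - 2)^2.

Check: the last factor (x - 2)^2 is the minimal polynomial, and the product (x - 2)^4 is the characteristic polynomial.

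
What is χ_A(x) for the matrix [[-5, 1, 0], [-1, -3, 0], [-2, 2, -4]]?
χ_A(x) = (x + 4)^3

xI - A = [[x + 5, -1, 0], [1, x + 3, 0], [2, -2, x + 4]].

Expanding det(xI - A) along the first row:
det(xI - A) = + (x + 5)·det([[x + 3, 0], [-2, x + 4]]) - (-1)·det([[1, 0], [2, x + 4]]) + (0)·det([[1, x + 3], [2, -2]]).

Evaluating gives χ_A(x) = x^3 + 12x^2 + 48x + 64 = (x + 4)^3.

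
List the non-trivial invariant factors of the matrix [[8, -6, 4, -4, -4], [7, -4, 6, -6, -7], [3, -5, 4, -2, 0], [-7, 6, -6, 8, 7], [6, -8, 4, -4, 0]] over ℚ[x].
The Jordan structure of A has elementary divisors (x - 2), (x - 2), (x - 4)^3. Arranging the block sizes at each eigenvalue in decreasing order and taking row products gives the invariant factors.

Invariant factors (smallest first, each dividing the next): x - 2, (x - 4)^3(x - 2).

Check: the last factor (x - 4)^3(x - 2) is the minimal polynomial, and the product (x - 4)^3(x - 2)^2 is the characteristic polynomial.

x - 2, (x - 4)^3(x - 2)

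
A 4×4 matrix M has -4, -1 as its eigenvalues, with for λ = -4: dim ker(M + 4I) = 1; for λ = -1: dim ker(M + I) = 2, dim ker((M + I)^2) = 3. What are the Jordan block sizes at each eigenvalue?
λ = -4: successive nullity increments [1] count blocks of size ≥ k; block sizes are [1].
λ = -1: successive nullity increments [2, 1] count blocks of size ≥ k; block sizes are [2, 1].

Jordan blocks: (-4, 1), (-1, 2), (-1, 1)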